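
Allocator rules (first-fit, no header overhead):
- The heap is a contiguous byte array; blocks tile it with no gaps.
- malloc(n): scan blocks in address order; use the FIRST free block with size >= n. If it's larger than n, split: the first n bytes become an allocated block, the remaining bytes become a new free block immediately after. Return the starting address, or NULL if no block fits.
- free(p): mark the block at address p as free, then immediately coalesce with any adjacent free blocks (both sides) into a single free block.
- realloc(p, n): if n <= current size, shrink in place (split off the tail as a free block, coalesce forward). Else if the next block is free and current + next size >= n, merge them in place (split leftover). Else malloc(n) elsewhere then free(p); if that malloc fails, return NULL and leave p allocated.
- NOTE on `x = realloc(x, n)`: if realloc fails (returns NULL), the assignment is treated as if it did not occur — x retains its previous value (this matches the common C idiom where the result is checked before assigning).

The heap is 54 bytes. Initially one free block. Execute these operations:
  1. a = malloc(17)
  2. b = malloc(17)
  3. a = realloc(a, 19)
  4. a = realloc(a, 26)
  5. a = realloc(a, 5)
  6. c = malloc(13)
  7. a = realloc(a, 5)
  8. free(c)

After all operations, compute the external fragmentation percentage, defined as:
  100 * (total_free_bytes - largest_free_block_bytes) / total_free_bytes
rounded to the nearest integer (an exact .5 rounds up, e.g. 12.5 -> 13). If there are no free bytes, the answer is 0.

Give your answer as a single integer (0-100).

Answer: 47

Derivation:
Op 1: a = malloc(17) -> a = 0; heap: [0-16 ALLOC][17-53 FREE]
Op 2: b = malloc(17) -> b = 17; heap: [0-16 ALLOC][17-33 ALLOC][34-53 FREE]
Op 3: a = realloc(a, 19) -> a = 34; heap: [0-16 FREE][17-33 ALLOC][34-52 ALLOC][53-53 FREE]
Op 4: a = realloc(a, 26) -> NULL (a unchanged); heap: [0-16 FREE][17-33 ALLOC][34-52 ALLOC][53-53 FREE]
Op 5: a = realloc(a, 5) -> a = 34; heap: [0-16 FREE][17-33 ALLOC][34-38 ALLOC][39-53 FREE]
Op 6: c = malloc(13) -> c = 0; heap: [0-12 ALLOC][13-16 FREE][17-33 ALLOC][34-38 ALLOC][39-53 FREE]
Op 7: a = realloc(a, 5) -> a = 34; heap: [0-12 ALLOC][13-16 FREE][17-33 ALLOC][34-38 ALLOC][39-53 FREE]
Op 8: free(c) -> (freed c); heap: [0-16 FREE][17-33 ALLOC][34-38 ALLOC][39-53 FREE]
Free blocks: [17 15] total_free=32 largest=17 -> 100*(32-17)/32 = 1500/32 = 46.875 -> rounds to 47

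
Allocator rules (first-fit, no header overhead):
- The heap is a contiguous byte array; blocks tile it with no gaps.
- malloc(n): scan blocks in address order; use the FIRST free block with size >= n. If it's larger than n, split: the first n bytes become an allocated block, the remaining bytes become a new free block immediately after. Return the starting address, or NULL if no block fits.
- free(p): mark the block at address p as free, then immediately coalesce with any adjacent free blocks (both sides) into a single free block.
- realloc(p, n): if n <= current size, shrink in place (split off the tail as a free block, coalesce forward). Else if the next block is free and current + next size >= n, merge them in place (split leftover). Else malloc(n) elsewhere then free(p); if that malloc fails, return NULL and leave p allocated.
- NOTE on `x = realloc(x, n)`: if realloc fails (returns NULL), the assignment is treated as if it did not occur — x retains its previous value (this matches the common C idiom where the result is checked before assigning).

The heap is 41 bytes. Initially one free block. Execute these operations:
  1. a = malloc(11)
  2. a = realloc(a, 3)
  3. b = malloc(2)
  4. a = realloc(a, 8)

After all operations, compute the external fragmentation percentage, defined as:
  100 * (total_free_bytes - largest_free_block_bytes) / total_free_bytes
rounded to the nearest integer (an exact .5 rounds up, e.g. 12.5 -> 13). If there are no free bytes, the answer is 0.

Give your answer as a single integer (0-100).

Answer: 10

Derivation:
Op 1: a = malloc(11) -> a = 0; heap: [0-10 ALLOC][11-40 FREE]
Op 2: a = realloc(a, 3) -> a = 0; heap: [0-2 ALLOC][3-40 FREE]
Op 3: b = malloc(2) -> b = 3; heap: [0-2 ALLOC][3-4 ALLOC][5-40 FREE]
Op 4: a = realloc(a, 8) -> a = 5; heap: [0-2 FREE][3-4 ALLOC][5-12 ALLOC][13-40 FREE]
Free blocks: [3 28] total_free=31 largest=28 -> 100*(31-28)/31 = 300/31 ≈ 9.677 -> rounds to 10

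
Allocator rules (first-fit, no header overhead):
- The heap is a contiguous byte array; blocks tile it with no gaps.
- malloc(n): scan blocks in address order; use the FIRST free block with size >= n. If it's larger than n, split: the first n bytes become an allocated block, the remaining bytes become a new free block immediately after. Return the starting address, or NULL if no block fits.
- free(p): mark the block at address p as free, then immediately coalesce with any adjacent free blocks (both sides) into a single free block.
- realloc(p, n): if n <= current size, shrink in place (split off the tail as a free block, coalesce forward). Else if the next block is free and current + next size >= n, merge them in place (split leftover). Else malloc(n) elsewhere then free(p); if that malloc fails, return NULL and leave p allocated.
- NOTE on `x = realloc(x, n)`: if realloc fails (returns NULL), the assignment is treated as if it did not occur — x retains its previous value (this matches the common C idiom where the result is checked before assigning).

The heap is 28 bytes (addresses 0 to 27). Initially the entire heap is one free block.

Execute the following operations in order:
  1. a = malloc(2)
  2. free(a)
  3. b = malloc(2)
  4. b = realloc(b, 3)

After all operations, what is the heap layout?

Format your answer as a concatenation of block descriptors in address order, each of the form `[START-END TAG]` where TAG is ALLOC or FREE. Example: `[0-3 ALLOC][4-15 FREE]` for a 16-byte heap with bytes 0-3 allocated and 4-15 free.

Answer: [0-2 ALLOC][3-27 FREE]

Derivation:
Op 1: a = malloc(2) -> a = 0; heap: [0-1 ALLOC][2-27 FREE]
Op 2: free(a) -> (freed a); heap: [0-27 FREE]
Op 3: b = malloc(2) -> b = 0; heap: [0-1 ALLOC][2-27 FREE]
Op 4: b = realloc(b, 3) -> b = 0; heap: [0-2 ALLOC][3-27 FREE]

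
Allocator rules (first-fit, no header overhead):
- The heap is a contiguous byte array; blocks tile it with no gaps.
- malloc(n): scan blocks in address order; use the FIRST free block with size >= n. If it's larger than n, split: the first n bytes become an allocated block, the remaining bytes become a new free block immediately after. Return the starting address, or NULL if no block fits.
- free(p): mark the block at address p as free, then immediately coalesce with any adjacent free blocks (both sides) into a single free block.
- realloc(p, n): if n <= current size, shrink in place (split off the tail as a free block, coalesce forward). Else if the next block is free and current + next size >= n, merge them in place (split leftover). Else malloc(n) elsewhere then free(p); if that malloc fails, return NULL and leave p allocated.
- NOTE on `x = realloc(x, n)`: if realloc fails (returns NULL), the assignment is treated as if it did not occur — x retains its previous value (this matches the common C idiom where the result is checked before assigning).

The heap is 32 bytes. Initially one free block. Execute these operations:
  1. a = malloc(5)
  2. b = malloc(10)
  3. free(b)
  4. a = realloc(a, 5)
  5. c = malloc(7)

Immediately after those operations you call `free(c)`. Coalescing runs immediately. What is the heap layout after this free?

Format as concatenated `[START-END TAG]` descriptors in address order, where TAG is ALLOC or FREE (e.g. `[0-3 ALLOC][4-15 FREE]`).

Op 1: a = malloc(5) -> a = 0; heap: [0-4 ALLOC][5-31 FREE]
Op 2: b = malloc(10) -> b = 5; heap: [0-4 ALLOC][5-14 ALLOC][15-31 FREE]
Op 3: free(b) -> (freed b); heap: [0-4 ALLOC][5-31 FREE]
Op 4: a = realloc(a, 5) -> a = 0; heap: [0-4 ALLOC][5-31 FREE]
Op 5: c = malloc(7) -> c = 5; heap: [0-4 ALLOC][5-11 ALLOC][12-31 FREE]
free(c): c = 5 -> block [5-11 ALLOC]; mark free, coalesce with adjacent free neighbors -> [0-4 ALLOC][5-31 FREE]

Answer: [0-4 ALLOC][5-31 FREE]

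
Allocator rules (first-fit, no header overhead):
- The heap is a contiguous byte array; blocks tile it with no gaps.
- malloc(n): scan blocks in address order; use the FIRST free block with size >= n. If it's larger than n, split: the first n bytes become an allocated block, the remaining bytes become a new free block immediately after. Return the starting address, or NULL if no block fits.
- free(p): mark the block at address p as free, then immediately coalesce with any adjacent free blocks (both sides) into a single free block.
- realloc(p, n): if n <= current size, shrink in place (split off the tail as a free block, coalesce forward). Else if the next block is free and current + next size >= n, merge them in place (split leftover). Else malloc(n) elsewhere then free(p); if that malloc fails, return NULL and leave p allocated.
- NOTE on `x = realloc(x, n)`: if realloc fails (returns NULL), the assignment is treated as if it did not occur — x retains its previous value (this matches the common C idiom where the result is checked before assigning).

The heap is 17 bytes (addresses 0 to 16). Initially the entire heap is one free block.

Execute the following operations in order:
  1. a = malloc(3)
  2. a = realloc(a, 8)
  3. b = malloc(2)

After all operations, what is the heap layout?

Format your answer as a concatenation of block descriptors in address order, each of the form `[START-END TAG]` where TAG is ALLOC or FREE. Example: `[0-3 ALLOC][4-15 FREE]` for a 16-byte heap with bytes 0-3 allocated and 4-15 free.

Answer: [0-7 ALLOC][8-9 ALLOC][10-16 FREE]

Derivation:
Op 1: a = malloc(3) -> a = 0; heap: [0-2 ALLOC][3-16 FREE]
Op 2: a = realloc(a, 8) -> a = 0; heap: [0-7 ALLOC][8-16 FREE]
Op 3: b = malloc(2) -> b = 8; heap: [0-7 ALLOC][8-9 ALLOC][10-16 FREE]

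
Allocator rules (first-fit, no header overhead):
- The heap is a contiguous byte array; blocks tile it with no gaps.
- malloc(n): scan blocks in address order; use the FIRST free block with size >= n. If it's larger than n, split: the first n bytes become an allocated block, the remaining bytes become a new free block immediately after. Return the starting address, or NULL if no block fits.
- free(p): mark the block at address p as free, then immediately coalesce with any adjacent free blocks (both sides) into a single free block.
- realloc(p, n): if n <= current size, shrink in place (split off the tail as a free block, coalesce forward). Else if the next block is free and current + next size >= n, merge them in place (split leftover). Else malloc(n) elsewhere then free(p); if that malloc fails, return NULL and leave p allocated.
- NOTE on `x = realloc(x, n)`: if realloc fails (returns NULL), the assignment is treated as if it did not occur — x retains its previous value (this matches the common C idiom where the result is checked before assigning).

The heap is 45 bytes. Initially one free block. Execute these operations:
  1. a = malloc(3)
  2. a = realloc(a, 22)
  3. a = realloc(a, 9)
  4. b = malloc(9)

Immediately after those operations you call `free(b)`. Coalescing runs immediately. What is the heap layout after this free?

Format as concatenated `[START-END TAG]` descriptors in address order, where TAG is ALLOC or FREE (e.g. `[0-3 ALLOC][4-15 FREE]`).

Op 1: a = malloc(3) -> a = 0; heap: [0-2 ALLOC][3-44 FREE]
Op 2: a = realloc(a, 22) -> a = 0; heap: [0-21 ALLOC][22-44 FREE]
Op 3: a = realloc(a, 9) -> a = 0; heap: [0-8 ALLOC][9-44 FREE]
Op 4: b = malloc(9) -> b = 9; heap: [0-8 ALLOC][9-17 ALLOC][18-44 FREE]
free(b): b = 9 -> block [9-17 ALLOC]; mark free, coalesce with adjacent free neighbors -> [0-8 ALLOC][9-44 FREE]

Answer: [0-8 ALLOC][9-44 FREE]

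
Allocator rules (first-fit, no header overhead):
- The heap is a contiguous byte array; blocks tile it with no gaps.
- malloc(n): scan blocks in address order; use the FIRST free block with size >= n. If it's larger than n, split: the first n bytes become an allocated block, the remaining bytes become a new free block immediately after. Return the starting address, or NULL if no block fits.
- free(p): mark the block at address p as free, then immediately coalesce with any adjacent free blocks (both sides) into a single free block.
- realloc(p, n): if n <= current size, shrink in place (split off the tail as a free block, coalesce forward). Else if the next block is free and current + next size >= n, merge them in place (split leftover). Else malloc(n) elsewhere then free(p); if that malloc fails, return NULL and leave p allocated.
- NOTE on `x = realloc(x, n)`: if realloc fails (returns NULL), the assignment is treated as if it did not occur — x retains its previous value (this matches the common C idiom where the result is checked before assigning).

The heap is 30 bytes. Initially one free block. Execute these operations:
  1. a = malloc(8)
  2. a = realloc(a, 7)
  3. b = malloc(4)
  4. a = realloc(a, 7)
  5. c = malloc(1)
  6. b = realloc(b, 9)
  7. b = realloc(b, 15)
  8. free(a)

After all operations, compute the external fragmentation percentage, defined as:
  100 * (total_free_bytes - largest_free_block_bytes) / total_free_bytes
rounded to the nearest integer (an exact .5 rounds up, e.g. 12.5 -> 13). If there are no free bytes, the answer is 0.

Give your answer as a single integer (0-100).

Op 1: a = malloc(8) -> a = 0; heap: [0-7 ALLOC][8-29 FREE]
Op 2: a = realloc(a, 7) -> a = 0; heap: [0-6 ALLOC][7-29 FREE]
Op 3: b = malloc(4) -> b = 7; heap: [0-6 ALLOC][7-10 ALLOC][11-29 FREE]
Op 4: a = realloc(a, 7) -> a = 0; heap: [0-6 ALLOC][7-10 ALLOC][11-29 FREE]
Op 5: c = malloc(1) -> c = 11; heap: [0-6 ALLOC][7-10 ALLOC][11-11 ALLOC][12-29 FREE]
Op 6: b = realloc(b, 9) -> b = 12; heap: [0-6 ALLOC][7-10 FREE][11-11 ALLOC][12-20 ALLOC][21-29 FREE]
Op 7: b = realloc(b, 15) -> b = 12; heap: [0-6 ALLOC][7-10 FREE][11-11 ALLOC][12-26 ALLOC][27-29 FREE]
Op 8: free(a) -> (freed a); heap: [0-10 FREE][11-11 ALLOC][12-26 ALLOC][27-29 FREE]
Free blocks: [11 3] total_free=14 largest=11 -> 100*(14-11)/14 = 300/14 ≈ 21.429 -> rounds to 21

Answer: 21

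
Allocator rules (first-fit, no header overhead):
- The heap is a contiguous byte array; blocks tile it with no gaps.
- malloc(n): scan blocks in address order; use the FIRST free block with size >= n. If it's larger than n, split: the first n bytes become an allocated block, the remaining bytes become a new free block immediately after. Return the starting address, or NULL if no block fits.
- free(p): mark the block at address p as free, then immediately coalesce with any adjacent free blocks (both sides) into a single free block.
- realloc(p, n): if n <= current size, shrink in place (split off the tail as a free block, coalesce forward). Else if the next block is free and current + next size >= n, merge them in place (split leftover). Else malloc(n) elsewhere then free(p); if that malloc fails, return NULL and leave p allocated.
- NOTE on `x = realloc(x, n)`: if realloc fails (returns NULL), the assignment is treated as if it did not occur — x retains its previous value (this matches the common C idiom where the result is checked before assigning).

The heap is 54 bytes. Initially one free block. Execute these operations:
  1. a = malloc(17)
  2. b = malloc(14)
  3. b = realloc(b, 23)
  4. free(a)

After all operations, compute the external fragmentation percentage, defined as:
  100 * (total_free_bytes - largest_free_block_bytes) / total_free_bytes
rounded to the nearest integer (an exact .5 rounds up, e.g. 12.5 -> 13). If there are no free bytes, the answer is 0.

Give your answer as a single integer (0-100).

Answer: 45

Derivation:
Op 1: a = malloc(17) -> a = 0; heap: [0-16 ALLOC][17-53 FREE]
Op 2: b = malloc(14) -> b = 17; heap: [0-16 ALLOC][17-30 ALLOC][31-53 FREE]
Op 3: b = realloc(b, 23) -> b = 17; heap: [0-16 ALLOC][17-39 ALLOC][40-53 FREE]
Op 4: free(a) -> (freed a); heap: [0-16 FREE][17-39 ALLOC][40-53 FREE]
Free blocks: [17 14] total_free=31 largest=17 -> 100*(31-17)/31 = 1400/31 ≈ 45.161 -> rounds to 45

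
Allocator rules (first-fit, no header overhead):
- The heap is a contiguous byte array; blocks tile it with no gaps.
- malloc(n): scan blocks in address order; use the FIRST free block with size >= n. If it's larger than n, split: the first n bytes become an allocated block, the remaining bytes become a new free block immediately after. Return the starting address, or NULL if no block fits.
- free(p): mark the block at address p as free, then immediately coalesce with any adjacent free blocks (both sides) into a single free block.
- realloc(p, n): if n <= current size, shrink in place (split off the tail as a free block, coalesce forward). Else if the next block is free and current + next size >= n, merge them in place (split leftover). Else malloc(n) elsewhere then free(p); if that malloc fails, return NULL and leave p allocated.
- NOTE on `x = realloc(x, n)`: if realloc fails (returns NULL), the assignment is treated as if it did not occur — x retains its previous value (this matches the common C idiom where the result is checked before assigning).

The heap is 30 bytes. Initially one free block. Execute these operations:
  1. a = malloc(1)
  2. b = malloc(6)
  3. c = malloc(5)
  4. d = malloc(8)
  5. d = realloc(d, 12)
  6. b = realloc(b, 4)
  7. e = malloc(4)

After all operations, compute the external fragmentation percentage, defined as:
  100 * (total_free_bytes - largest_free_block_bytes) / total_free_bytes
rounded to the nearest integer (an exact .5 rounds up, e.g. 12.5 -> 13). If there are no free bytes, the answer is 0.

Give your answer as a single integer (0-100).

Op 1: a = malloc(1) -> a = 0; heap: [0-0 ALLOC][1-29 FREE]
Op 2: b = malloc(6) -> b = 1; heap: [0-0 ALLOC][1-6 ALLOC][7-29 FREE]
Op 3: c = malloc(5) -> c = 7; heap: [0-0 ALLOC][1-6 ALLOC][7-11 ALLOC][12-29 FREE]
Op 4: d = malloc(8) -> d = 12; heap: [0-0 ALLOC][1-6 ALLOC][7-11 ALLOC][12-19 ALLOC][20-29 FREE]
Op 5: d = realloc(d, 12) -> d = 12; heap: [0-0 ALLOC][1-6 ALLOC][7-11 ALLOC][12-23 ALLOC][24-29 FREE]
Op 6: b = realloc(b, 4) -> b = 1; heap: [0-0 ALLOC][1-4 ALLOC][5-6 FREE][7-11 ALLOC][12-23 ALLOC][24-29 FREE]
Op 7: e = malloc(4) -> e = 24; heap: [0-0 ALLOC][1-4 ALLOC][5-6 FREE][7-11 ALLOC][12-23 ALLOC][24-27 ALLOC][28-29 FREE]
Free blocks: [2 2] total_free=4 largest=2 -> 100*(4-2)/4 = 200/4 = 50

Answer: 50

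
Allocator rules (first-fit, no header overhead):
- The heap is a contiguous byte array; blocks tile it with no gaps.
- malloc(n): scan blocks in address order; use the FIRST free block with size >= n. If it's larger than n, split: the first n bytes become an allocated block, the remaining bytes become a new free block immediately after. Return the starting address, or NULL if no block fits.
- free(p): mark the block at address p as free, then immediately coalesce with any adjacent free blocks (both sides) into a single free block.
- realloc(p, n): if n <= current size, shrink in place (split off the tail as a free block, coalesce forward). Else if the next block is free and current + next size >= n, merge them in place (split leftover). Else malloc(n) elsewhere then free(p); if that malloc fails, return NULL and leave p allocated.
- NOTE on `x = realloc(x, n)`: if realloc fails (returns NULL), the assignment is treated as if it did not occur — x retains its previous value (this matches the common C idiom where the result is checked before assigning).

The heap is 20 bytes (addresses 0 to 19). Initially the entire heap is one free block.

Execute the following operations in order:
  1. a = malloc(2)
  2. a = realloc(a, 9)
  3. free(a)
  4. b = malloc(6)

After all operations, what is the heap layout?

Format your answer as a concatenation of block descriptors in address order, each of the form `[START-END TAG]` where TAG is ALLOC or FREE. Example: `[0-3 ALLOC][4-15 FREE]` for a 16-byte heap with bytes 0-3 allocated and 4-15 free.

Answer: [0-5 ALLOC][6-19 FREE]

Derivation:
Op 1: a = malloc(2) -> a = 0; heap: [0-1 ALLOC][2-19 FREE]
Op 2: a = realloc(a, 9) -> a = 0; heap: [0-8 ALLOC][9-19 FREE]
Op 3: free(a) -> (freed a); heap: [0-19 FREE]
Op 4: b = malloc(6) -> b = 0; heap: [0-5 ALLOC][6-19 FREE]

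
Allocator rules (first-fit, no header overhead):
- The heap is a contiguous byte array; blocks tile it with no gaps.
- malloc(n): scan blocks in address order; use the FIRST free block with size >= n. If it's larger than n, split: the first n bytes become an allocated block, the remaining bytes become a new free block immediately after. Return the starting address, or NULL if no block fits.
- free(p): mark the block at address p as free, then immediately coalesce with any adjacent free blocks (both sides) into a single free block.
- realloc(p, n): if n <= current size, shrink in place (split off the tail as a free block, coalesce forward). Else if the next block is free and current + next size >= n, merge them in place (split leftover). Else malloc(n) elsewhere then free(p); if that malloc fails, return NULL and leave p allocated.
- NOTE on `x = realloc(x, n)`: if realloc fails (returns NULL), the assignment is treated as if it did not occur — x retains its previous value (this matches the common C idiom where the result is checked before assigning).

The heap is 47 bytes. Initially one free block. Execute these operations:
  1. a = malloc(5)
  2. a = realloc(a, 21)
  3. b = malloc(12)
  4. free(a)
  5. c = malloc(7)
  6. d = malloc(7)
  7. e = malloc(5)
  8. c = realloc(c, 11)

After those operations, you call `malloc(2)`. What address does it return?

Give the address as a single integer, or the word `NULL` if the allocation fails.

Answer: 0

Derivation:
Op 1: a = malloc(5) -> a = 0; heap: [0-4 ALLOC][5-46 FREE]
Op 2: a = realloc(a, 21) -> a = 0; heap: [0-20 ALLOC][21-46 FREE]
Op 3: b = malloc(12) -> b = 21; heap: [0-20 ALLOC][21-32 ALLOC][33-46 FREE]
Op 4: free(a) -> (freed a); heap: [0-20 FREE][21-32 ALLOC][33-46 FREE]
Op 5: c = malloc(7) -> c = 0; heap: [0-6 ALLOC][7-20 FREE][21-32 ALLOC][33-46 FREE]
Op 6: d = malloc(7) -> d = 7; heap: [0-6 ALLOC][7-13 ALLOC][14-20 FREE][21-32 ALLOC][33-46 FREE]
Op 7: e = malloc(5) -> e = 14; heap: [0-6 ALLOC][7-13 ALLOC][14-18 ALLOC][19-20 FREE][21-32 ALLOC][33-46 FREE]
Op 8: c = realloc(c, 11) -> c = 33; heap: [0-6 FREE][7-13 ALLOC][14-18 ALLOC][19-20 FREE][21-32 ALLOC][33-43 ALLOC][44-46 FREE]
malloc(2): first-fit scan over [0-6 FREE][7-13 ALLOC][14-18 ALLOC][19-20 FREE][21-32 ALLOC][33-43 ALLOC][44-46 FREE] -> 0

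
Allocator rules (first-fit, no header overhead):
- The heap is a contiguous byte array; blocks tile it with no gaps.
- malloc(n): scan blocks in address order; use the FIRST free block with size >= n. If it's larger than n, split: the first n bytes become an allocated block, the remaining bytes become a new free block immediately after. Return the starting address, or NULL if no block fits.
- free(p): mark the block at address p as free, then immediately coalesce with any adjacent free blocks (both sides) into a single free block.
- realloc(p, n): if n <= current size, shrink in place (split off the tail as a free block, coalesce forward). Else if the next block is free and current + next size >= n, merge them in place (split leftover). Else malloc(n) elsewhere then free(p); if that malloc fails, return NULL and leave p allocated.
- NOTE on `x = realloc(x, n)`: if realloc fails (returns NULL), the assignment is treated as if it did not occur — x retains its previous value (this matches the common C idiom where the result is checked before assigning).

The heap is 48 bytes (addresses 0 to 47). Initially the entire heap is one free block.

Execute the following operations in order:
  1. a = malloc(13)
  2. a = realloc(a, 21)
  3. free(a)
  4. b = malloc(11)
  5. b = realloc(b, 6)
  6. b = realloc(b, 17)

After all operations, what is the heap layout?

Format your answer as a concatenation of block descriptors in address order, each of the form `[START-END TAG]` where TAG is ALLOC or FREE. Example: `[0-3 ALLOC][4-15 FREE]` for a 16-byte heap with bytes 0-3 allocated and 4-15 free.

Answer: [0-16 ALLOC][17-47 FREE]

Derivation:
Op 1: a = malloc(13) -> a = 0; heap: [0-12 ALLOC][13-47 FREE]
Op 2: a = realloc(a, 21) -> a = 0; heap: [0-20 ALLOC][21-47 FREE]
Op 3: free(a) -> (freed a); heap: [0-47 FREE]
Op 4: b = malloc(11) -> b = 0; heap: [0-10 ALLOC][11-47 FREE]
Op 5: b = realloc(b, 6) -> b = 0; heap: [0-5 ALLOC][6-47 FREE]
Op 6: b = realloc(b, 17) -> b = 0; heap: [0-16 ALLOC][17-47 FREE]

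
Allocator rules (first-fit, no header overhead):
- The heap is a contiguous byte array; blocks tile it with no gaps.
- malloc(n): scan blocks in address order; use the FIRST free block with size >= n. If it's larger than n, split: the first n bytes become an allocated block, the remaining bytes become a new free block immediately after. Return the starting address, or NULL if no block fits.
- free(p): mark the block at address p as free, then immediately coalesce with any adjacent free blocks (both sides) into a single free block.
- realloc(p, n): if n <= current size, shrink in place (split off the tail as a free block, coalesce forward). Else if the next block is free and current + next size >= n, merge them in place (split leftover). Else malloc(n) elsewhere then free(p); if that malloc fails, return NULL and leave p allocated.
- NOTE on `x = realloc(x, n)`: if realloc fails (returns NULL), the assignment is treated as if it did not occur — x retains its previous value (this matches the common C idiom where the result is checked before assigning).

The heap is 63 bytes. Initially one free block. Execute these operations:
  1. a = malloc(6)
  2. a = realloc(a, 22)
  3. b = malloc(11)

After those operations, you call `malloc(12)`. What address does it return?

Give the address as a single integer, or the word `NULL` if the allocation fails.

Op 1: a = malloc(6) -> a = 0; heap: [0-5 ALLOC][6-62 FREE]
Op 2: a = realloc(a, 22) -> a = 0; heap: [0-21 ALLOC][22-62 FREE]
Op 3: b = malloc(11) -> b = 22; heap: [0-21 ALLOC][22-32 ALLOC][33-62 FREE]
malloc(12): first-fit scan over [0-21 ALLOC][22-32 ALLOC][33-62 FREE] -> 33

Answer: 33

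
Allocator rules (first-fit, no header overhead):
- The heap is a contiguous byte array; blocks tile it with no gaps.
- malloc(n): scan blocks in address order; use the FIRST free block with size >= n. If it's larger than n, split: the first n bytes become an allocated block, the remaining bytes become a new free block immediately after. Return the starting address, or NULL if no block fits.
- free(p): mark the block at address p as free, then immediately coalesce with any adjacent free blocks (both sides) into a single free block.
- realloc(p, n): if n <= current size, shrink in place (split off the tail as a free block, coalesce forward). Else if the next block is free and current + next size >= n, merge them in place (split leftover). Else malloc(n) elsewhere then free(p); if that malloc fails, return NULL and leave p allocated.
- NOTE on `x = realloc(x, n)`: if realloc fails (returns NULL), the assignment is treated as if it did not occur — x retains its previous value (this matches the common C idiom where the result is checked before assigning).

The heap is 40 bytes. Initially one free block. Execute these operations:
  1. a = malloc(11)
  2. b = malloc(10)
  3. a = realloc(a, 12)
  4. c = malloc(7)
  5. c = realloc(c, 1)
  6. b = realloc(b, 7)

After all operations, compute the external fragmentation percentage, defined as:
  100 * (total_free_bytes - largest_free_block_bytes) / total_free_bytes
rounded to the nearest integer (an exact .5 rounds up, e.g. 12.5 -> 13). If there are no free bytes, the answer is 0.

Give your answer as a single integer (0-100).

Answer: 50

Derivation:
Op 1: a = malloc(11) -> a = 0; heap: [0-10 ALLOC][11-39 FREE]
Op 2: b = malloc(10) -> b = 11; heap: [0-10 ALLOC][11-20 ALLOC][21-39 FREE]
Op 3: a = realloc(a, 12) -> a = 21; heap: [0-10 FREE][11-20 ALLOC][21-32 ALLOC][33-39 FREE]
Op 4: c = malloc(7) -> c = 0; heap: [0-6 ALLOC][7-10 FREE][11-20 ALLOC][21-32 ALLOC][33-39 FREE]
Op 5: c = realloc(c, 1) -> c = 0; heap: [0-0 ALLOC][1-10 FREE][11-20 ALLOC][21-32 ALLOC][33-39 FREE]
Op 6: b = realloc(b, 7) -> b = 11; heap: [0-0 ALLOC][1-10 FREE][11-17 ALLOC][18-20 FREE][21-32 ALLOC][33-39 FREE]
Free blocks: [10 3 7] total_free=20 largest=10 -> 100*(20-10)/20 = 1000/20 = 50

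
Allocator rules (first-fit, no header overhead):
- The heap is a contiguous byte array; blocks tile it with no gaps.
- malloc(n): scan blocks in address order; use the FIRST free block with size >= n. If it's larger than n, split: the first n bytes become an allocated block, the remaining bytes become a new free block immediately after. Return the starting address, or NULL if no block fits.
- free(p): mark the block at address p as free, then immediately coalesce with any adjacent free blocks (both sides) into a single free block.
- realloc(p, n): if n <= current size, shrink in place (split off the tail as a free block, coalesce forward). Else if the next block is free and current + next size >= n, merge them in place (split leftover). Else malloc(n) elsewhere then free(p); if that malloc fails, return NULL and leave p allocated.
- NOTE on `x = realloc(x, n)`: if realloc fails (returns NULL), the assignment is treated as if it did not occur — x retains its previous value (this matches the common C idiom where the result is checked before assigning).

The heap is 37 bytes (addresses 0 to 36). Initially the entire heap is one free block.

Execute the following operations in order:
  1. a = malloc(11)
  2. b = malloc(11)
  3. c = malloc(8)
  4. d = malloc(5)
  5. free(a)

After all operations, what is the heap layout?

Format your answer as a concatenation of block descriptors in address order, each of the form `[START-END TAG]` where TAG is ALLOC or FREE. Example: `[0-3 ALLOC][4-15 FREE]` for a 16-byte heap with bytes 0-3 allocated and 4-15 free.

Answer: [0-10 FREE][11-21 ALLOC][22-29 ALLOC][30-34 ALLOC][35-36 FREE]

Derivation:
Op 1: a = malloc(11) -> a = 0; heap: [0-10 ALLOC][11-36 FREE]
Op 2: b = malloc(11) -> b = 11; heap: [0-10 ALLOC][11-21 ALLOC][22-36 FREE]
Op 3: c = malloc(8) -> c = 22; heap: [0-10 ALLOC][11-21 ALLOC][22-29 ALLOC][30-36 FREE]
Op 4: d = malloc(5) -> d = 30; heap: [0-10 ALLOC][11-21 ALLOC][22-29 ALLOC][30-34 ALLOC][35-36 FREE]
Op 5: free(a) -> (freed a); heap: [0-10 FREE][11-21 ALLOC][22-29 ALLOC][30-34 ALLOC][35-36 FREE]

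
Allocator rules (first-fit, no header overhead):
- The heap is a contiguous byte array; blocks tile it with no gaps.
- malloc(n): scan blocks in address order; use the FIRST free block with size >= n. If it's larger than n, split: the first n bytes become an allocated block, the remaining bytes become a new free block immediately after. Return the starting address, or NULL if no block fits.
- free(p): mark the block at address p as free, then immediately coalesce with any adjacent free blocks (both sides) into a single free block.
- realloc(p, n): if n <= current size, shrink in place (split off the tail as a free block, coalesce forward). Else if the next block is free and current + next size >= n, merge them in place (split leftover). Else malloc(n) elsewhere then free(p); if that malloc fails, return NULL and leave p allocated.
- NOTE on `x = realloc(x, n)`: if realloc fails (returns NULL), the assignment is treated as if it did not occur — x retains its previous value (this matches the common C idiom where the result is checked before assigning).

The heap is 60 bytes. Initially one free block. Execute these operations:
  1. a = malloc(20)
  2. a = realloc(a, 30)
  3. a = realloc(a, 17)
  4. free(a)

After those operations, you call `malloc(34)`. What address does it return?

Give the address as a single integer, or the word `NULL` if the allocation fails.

Op 1: a = malloc(20) -> a = 0; heap: [0-19 ALLOC][20-59 FREE]
Op 2: a = realloc(a, 30) -> a = 0; heap: [0-29 ALLOC][30-59 FREE]
Op 3: a = realloc(a, 17) -> a = 0; heap: [0-16 ALLOC][17-59 FREE]
Op 4: free(a) -> (freed a); heap: [0-59 FREE]
malloc(34): first-fit scan over [0-59 FREE] -> 0

Answer: 0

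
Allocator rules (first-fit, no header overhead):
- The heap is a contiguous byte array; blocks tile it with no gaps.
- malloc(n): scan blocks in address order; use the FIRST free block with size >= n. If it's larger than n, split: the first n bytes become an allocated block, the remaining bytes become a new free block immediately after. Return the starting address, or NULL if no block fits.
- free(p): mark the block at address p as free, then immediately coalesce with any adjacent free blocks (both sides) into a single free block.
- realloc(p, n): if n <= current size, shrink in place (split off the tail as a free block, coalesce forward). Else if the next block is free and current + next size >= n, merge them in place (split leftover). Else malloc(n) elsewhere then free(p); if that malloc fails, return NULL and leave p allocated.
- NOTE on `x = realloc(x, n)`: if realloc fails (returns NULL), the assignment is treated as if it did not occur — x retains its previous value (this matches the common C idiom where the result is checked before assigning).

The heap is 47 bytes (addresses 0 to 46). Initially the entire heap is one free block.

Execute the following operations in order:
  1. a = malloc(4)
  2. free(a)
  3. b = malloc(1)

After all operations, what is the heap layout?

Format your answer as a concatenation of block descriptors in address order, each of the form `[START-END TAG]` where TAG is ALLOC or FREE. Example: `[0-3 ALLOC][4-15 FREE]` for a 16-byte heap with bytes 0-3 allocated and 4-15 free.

Op 1: a = malloc(4) -> a = 0; heap: [0-3 ALLOC][4-46 FREE]
Op 2: free(a) -> (freed a); heap: [0-46 FREE]
Op 3: b = malloc(1) -> b = 0; heap: [0-0 ALLOC][1-46 FREE]

Answer: [0-0 ALLOC][1-46 FREE]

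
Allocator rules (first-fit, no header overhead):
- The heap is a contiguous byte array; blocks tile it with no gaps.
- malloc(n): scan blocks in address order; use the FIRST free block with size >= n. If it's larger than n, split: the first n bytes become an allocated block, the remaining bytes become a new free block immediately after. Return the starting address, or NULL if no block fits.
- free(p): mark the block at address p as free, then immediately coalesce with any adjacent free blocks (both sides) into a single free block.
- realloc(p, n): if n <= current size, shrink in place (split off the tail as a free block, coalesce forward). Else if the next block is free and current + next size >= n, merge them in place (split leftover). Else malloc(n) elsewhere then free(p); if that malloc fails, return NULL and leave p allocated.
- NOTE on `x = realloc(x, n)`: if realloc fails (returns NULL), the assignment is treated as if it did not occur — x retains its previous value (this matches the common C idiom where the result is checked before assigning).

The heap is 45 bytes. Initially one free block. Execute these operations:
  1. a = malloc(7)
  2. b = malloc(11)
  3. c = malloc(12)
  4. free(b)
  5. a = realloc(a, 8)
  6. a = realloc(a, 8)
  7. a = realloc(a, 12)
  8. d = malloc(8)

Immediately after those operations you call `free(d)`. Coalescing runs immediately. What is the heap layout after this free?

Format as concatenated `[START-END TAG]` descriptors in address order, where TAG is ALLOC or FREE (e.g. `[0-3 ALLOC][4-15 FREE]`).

Op 1: a = malloc(7) -> a = 0; heap: [0-6 ALLOC][7-44 FREE]
Op 2: b = malloc(11) -> b = 7; heap: [0-6 ALLOC][7-17 ALLOC][18-44 FREE]
Op 3: c = malloc(12) -> c = 18; heap: [0-6 ALLOC][7-17 ALLOC][18-29 ALLOC][30-44 FREE]
Op 4: free(b) -> (freed b); heap: [0-6 ALLOC][7-17 FREE][18-29 ALLOC][30-44 FREE]
Op 5: a = realloc(a, 8) -> a = 0; heap: [0-7 ALLOC][8-17 FREE][18-29 ALLOC][30-44 FREE]
Op 6: a = realloc(a, 8) -> a = 0; heap: [0-7 ALLOC][8-17 FREE][18-29 ALLOC][30-44 FREE]
Op 7: a = realloc(a, 12) -> a = 0; heap: [0-11 ALLOC][12-17 FREE][18-29 ALLOC][30-44 FREE]
Op 8: d = malloc(8) -> d = 30; heap: [0-11 ALLOC][12-17 FREE][18-29 ALLOC][30-37 ALLOC][38-44 FREE]
free(d): d = 30 -> block [30-37 ALLOC]; mark free, coalesce with adjacent free neighbors -> [0-11 ALLOC][12-17 FREE][18-29 ALLOC][30-44 FREE]

Answer: [0-11 ALLOC][12-17 FREE][18-29 ALLOC][30-44 FREE]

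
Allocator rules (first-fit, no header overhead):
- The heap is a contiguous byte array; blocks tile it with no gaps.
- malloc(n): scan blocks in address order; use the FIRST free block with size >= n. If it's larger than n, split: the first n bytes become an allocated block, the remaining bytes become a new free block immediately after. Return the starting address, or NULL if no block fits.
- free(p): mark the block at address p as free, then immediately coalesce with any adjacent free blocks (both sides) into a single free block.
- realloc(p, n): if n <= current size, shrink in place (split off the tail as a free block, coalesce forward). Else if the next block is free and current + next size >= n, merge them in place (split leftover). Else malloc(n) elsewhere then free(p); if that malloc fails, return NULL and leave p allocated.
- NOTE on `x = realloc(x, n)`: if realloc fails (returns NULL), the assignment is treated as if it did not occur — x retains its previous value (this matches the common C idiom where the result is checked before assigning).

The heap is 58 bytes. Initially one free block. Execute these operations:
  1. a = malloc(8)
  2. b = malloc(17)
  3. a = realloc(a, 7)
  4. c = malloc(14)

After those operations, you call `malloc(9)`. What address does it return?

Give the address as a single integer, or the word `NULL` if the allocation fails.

Op 1: a = malloc(8) -> a = 0; heap: [0-7 ALLOC][8-57 FREE]
Op 2: b = malloc(17) -> b = 8; heap: [0-7 ALLOC][8-24 ALLOC][25-57 FREE]
Op 3: a = realloc(a, 7) -> a = 0; heap: [0-6 ALLOC][7-7 FREE][8-24 ALLOC][25-57 FREE]
Op 4: c = malloc(14) -> c = 25; heap: [0-6 ALLOC][7-7 FREE][8-24 ALLOC][25-38 ALLOC][39-57 FREE]
malloc(9): first-fit scan over [0-6 ALLOC][7-7 FREE][8-24 ALLOC][25-38 ALLOC][39-57 FREE] -> 39

Answer: 39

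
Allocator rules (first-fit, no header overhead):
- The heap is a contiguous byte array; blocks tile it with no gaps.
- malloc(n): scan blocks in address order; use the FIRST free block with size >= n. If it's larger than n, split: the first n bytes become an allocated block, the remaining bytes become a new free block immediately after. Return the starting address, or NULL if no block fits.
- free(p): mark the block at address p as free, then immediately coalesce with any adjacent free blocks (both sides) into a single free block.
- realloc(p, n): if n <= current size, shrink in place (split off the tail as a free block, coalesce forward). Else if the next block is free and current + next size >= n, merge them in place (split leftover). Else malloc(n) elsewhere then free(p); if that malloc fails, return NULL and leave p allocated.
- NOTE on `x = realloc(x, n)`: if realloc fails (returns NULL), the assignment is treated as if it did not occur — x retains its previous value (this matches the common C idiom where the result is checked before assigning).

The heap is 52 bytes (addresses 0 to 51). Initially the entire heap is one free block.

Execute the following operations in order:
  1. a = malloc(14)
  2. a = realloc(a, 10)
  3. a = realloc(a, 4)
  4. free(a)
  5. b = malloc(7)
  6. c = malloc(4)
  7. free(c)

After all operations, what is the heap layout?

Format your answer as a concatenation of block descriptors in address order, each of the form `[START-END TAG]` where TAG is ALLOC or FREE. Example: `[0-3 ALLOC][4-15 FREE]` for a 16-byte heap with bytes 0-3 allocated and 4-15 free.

Op 1: a = malloc(14) -> a = 0; heap: [0-13 ALLOC][14-51 FREE]
Op 2: a = realloc(a, 10) -> a = 0; heap: [0-9 ALLOC][10-51 FREE]
Op 3: a = realloc(a, 4) -> a = 0; heap: [0-3 ALLOC][4-51 FREE]
Op 4: free(a) -> (freed a); heap: [0-51 FREE]
Op 5: b = malloc(7) -> b = 0; heap: [0-6 ALLOC][7-51 FREE]
Op 6: c = malloc(4) -> c = 7; heap: [0-6 ALLOC][7-10 ALLOC][11-51 FREE]
Op 7: free(c) -> (freed c); heap: [0-6 ALLOC][7-51 FREE]

Answer: [0-6 ALLOC][7-51 FREE]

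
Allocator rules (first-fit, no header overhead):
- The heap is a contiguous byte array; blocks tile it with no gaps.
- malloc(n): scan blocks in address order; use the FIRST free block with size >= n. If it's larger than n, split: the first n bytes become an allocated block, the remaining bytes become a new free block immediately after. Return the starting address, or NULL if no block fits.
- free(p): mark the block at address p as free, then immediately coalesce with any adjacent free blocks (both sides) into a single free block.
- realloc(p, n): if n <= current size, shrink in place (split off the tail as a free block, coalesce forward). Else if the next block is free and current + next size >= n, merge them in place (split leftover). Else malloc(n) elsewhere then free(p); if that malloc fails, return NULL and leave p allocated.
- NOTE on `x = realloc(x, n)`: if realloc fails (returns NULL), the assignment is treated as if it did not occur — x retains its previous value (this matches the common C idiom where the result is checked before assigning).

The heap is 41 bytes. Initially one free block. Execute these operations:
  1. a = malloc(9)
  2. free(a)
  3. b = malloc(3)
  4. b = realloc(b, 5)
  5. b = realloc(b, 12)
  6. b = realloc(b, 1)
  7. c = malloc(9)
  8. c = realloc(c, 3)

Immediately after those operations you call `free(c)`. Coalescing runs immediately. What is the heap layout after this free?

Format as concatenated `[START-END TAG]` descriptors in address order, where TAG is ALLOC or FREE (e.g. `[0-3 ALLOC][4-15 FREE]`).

Answer: [0-0 ALLOC][1-40 FREE]

Derivation:
Op 1: a = malloc(9) -> a = 0; heap: [0-8 ALLOC][9-40 FREE]
Op 2: free(a) -> (freed a); heap: [0-40 FREE]
Op 3: b = malloc(3) -> b = 0; heap: [0-2 ALLOC][3-40 FREE]
Op 4: b = realloc(b, 5) -> b = 0; heap: [0-4 ALLOC][5-40 FREE]
Op 5: b = realloc(b, 12) -> b = 0; heap: [0-11 ALLOC][12-40 FREE]
Op 6: b = realloc(b, 1) -> b = 0; heap: [0-0 ALLOC][1-40 FREE]
Op 7: c = malloc(9) -> c = 1; heap: [0-0 ALLOC][1-9 ALLOC][10-40 FREE]
Op 8: c = realloc(c, 3) -> c = 1; heap: [0-0 ALLOC][1-3 ALLOC][4-40 FREE]
free(c): c = 1 -> block [1-3 ALLOC]; mark free, coalesce with adjacent free neighbors -> [0-0 ALLOC][1-40 FREE]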